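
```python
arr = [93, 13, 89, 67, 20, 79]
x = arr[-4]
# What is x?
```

arr has length 6. Negative index -4 maps to positive index 6 + (-4) = 2. arr[2] = 89.

89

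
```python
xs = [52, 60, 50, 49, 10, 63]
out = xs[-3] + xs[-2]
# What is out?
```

xs has length 6. Negative index -3 maps to positive index 6 + (-3) = 3. xs[3] = 49.
xs has length 6. Negative index -2 maps to positive index 6 + (-2) = 4. xs[4] = 10.
Sum: 49 + 10 = 59.

59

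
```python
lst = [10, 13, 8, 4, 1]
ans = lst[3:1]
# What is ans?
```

lst has length 5. The slice lst[3:1] resolves to an empty index range, so the result is [].

[]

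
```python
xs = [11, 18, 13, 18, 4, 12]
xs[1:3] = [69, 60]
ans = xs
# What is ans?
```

xs starts as [11, 18, 13, 18, 4, 12] (length 6). The slice xs[1:3] covers indices [1, 2] with values [18, 13]. Replacing that slice with [69, 60] (same length) produces [11, 69, 60, 18, 4, 12].

[11, 69, 60, 18, 4, 12]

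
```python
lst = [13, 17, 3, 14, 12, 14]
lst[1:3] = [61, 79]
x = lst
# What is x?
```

lst starts as [13, 17, 3, 14, 12, 14] (length 6). The slice lst[1:3] covers indices [1, 2] with values [17, 3]. Replacing that slice with [61, 79] (same length) produces [13, 61, 79, 14, 12, 14].

[13, 61, 79, 14, 12, 14]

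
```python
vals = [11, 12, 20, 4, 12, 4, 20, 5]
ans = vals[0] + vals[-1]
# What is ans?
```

vals has length 8. vals[0] = 11.
vals has length 8. Negative index -1 maps to positive index 8 + (-1) = 7. vals[7] = 5.
Sum: 11 + 5 = 16.

16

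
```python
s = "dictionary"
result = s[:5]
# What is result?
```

s has length 10. The slice s[:5] selects indices [0, 1, 2, 3, 4] (0->'d', 1->'i', 2->'c', 3->'t', 4->'i'), giving 'dicti'.

'dicti'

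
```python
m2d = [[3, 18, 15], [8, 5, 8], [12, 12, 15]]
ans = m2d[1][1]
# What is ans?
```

m2d[1] = [8, 5, 8]. Taking column 1 of that row yields 5.

5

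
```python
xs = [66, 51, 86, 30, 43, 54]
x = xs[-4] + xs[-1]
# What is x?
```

xs has length 6. Negative index -4 maps to positive index 6 + (-4) = 2. xs[2] = 86.
xs has length 6. Negative index -1 maps to positive index 6 + (-1) = 5. xs[5] = 54.
Sum: 86 + 54 = 140.

140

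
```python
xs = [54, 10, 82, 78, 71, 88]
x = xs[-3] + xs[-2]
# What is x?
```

xs has length 6. Negative index -3 maps to positive index 6 + (-3) = 3. xs[3] = 78.
xs has length 6. Negative index -2 maps to positive index 6 + (-2) = 4. xs[4] = 71.
Sum: 78 + 71 = 149.

149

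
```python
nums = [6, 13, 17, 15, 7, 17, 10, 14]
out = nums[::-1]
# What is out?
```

nums has length 8. The slice nums[::-1] selects indices [7, 6, 5, 4, 3, 2, 1, 0] (7->14, 6->10, 5->17, 4->7, 3->15, 2->17, 1->13, 0->6), giving [14, 10, 17, 7, 15, 17, 13, 6].

[14, 10, 17, 7, 15, 17, 13, 6]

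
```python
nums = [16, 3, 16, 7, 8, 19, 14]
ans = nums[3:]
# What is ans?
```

nums has length 7. The slice nums[3:] selects indices [3, 4, 5, 6] (3->7, 4->8, 5->19, 6->14), giving [7, 8, 19, 14].

[7, 8, 19, 14]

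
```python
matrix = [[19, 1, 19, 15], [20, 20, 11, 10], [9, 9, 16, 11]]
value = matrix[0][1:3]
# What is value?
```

matrix[0] = [19, 1, 19, 15]. matrix[0] has length 4. The slice matrix[0][1:3] selects indices [1, 2] (1->1, 2->19), giving [1, 19].

[1, 19]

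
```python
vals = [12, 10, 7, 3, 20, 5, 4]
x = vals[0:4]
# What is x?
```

vals has length 7. The slice vals[0:4] selects indices [0, 1, 2, 3] (0->12, 1->10, 2->7, 3->3), giving [12, 10, 7, 3].

[12, 10, 7, 3]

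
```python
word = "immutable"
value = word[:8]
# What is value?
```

word has length 9. The slice word[:8] selects indices [0, 1, 2, 3, 4, 5, 6, 7] (0->'i', 1->'m', 2->'m', 3->'u', 4->'t', 5->'a', 6->'b', 7->'l'), giving 'immutabl'.

'immutabl'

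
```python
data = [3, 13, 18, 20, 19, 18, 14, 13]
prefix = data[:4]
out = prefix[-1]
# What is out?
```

data has length 8. The slice data[:4] selects indices [0, 1, 2, 3] (0->3, 1->13, 2->18, 3->20), giving [3, 13, 18, 20]. So prefix = [3, 13, 18, 20]. Then prefix[-1] = 20.

20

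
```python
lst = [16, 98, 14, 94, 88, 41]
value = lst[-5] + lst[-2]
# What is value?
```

lst has length 6. Negative index -5 maps to positive index 6 + (-5) = 1. lst[1] = 98.
lst has length 6. Negative index -2 maps to positive index 6 + (-2) = 4. lst[4] = 88.
Sum: 98 + 88 = 186.

186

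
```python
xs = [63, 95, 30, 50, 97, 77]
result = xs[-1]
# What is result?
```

xs has length 6. Negative index -1 maps to positive index 6 + (-1) = 5. xs[5] = 77.

77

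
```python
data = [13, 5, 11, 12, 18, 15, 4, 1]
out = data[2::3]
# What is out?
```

data has length 8. The slice data[2::3] selects indices [2, 5] (2->11, 5->15), giving [11, 15].

[11, 15]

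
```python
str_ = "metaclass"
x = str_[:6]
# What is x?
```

str_ has length 9. The slice str_[:6] selects indices [0, 1, 2, 3, 4, 5] (0->'m', 1->'e', 2->'t', 3->'a', 4->'c', 5->'l'), giving 'metacl'.

'metacl'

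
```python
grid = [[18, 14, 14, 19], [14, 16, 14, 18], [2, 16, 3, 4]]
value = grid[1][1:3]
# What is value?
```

grid[1] = [14, 16, 14, 18]. grid[1] has length 4. The slice grid[1][1:3] selects indices [1, 2] (1->16, 2->14), giving [16, 14].

[16, 14]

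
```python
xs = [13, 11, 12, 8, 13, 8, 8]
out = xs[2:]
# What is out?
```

xs has length 7. The slice xs[2:] selects indices [2, 3, 4, 5, 6] (2->12, 3->8, 4->13, 5->8, 6->8), giving [12, 8, 13, 8, 8].

[12, 8, 13, 8, 8]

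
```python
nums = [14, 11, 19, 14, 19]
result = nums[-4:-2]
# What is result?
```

nums has length 5. The slice nums[-4:-2] selects indices [1, 2] (1->11, 2->19), giving [11, 19].

[11, 19]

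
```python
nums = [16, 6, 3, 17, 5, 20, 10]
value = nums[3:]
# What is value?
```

nums has length 7. The slice nums[3:] selects indices [3, 4, 5, 6] (3->17, 4->5, 5->20, 6->10), giving [17, 5, 20, 10].

[17, 5, 20, 10]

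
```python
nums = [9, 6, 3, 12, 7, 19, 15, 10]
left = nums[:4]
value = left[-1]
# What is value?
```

nums has length 8. The slice nums[:4] selects indices [0, 1, 2, 3] (0->9, 1->6, 2->3, 3->12), giving [9, 6, 3, 12]. So left = [9, 6, 3, 12]. Then left[-1] = 12.

12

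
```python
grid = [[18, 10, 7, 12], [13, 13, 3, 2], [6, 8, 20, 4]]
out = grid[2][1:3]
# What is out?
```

grid[2] = [6, 8, 20, 4]. grid[2] has length 4. The slice grid[2][1:3] selects indices [1, 2] (1->8, 2->20), giving [8, 20].

[8, 20]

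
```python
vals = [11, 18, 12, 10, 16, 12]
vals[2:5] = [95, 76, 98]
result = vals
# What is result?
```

vals starts as [11, 18, 12, 10, 16, 12] (length 6). The slice vals[2:5] covers indices [2, 3, 4] with values [12, 10, 16]. Replacing that slice with [95, 76, 98] (same length) produces [11, 18, 95, 76, 98, 12].

[11, 18, 95, 76, 98, 12]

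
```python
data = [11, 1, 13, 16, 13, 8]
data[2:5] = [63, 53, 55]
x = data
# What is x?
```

data starts as [11, 1, 13, 16, 13, 8] (length 6). The slice data[2:5] covers indices [2, 3, 4] with values [13, 16, 13]. Replacing that slice with [63, 53, 55] (same length) produces [11, 1, 63, 53, 55, 8].

[11, 1, 63, 53, 55, 8]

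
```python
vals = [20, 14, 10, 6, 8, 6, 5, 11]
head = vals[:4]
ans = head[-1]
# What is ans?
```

vals has length 8. The slice vals[:4] selects indices [0, 1, 2, 3] (0->20, 1->14, 2->10, 3->6), giving [20, 14, 10, 6]. So head = [20, 14, 10, 6]. Then head[-1] = 6.

6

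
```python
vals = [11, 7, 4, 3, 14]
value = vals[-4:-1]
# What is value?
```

vals has length 5. The slice vals[-4:-1] selects indices [1, 2, 3] (1->7, 2->4, 3->3), giving [7, 4, 3].

[7, 4, 3]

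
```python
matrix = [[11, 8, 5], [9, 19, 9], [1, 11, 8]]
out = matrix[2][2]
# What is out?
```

matrix[2] = [1, 11, 8]. Taking column 2 of that row yields 8.

8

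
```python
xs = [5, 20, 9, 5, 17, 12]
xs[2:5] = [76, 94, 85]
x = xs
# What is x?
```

xs starts as [5, 20, 9, 5, 17, 12] (length 6). The slice xs[2:5] covers indices [2, 3, 4] with values [9, 5, 17]. Replacing that slice with [76, 94, 85] (same length) produces [5, 20, 76, 94, 85, 12].

[5, 20, 76, 94, 85, 12]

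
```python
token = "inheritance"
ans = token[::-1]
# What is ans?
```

token has length 11. The slice token[::-1] selects indices [10, 9, 8, 7, 6, 5, 4, 3, 2, 1, 0] (10->'e', 9->'c', 8->'n', 7->'a', 6->'t', 5->'i', 4->'r', 3->'e', 2->'h', 1->'n', 0->'i'), giving 'ecnatirehni'.

'ecnatirehni'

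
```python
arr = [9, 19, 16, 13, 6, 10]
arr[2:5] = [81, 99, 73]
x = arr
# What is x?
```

arr starts as [9, 19, 16, 13, 6, 10] (length 6). The slice arr[2:5] covers indices [2, 3, 4] with values [16, 13, 6]. Replacing that slice with [81, 99, 73] (same length) produces [9, 19, 81, 99, 73, 10].

[9, 19, 81, 99, 73, 10]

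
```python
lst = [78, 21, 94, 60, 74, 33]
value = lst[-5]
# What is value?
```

lst has length 6. Negative index -5 maps to positive index 6 + (-5) = 1. lst[1] = 21.

21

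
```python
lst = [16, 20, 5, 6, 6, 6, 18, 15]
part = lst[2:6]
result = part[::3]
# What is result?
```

lst has length 8. The slice lst[2:6] selects indices [2, 3, 4, 5] (2->5, 3->6, 4->6, 5->6), giving [5, 6, 6, 6]. So part = [5, 6, 6, 6]. part has length 4. The slice part[::3] selects indices [0, 3] (0->5, 3->6), giving [5, 6].

[5, 6]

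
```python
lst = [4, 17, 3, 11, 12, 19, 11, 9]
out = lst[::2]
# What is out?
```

lst has length 8. The slice lst[::2] selects indices [0, 2, 4, 6] (0->4, 2->3, 4->12, 6->11), giving [4, 3, 12, 11].

[4, 3, 12, 11]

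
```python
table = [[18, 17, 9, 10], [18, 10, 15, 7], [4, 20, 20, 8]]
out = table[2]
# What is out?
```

table has 3 rows. Row 2 is [4, 20, 20, 8].

[4, 20, 20, 8]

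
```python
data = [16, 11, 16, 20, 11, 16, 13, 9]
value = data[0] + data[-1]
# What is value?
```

data has length 8. data[0] = 16.
data has length 8. Negative index -1 maps to positive index 8 + (-1) = 7. data[7] = 9.
Sum: 16 + 9 = 25.

25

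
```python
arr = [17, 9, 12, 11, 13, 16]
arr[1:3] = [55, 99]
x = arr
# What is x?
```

arr starts as [17, 9, 12, 11, 13, 16] (length 6). The slice arr[1:3] covers indices [1, 2] with values [9, 12]. Replacing that slice with [55, 99] (same length) produces [17, 55, 99, 11, 13, 16].

[17, 55, 99, 11, 13, 16]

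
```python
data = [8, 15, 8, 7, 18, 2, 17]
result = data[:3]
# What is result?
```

data has length 7. The slice data[:3] selects indices [0, 1, 2] (0->8, 1->15, 2->8), giving [8, 15, 8].

[8, 15, 8]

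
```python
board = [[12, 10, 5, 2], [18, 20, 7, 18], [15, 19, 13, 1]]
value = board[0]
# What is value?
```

board has 3 rows. Row 0 is [12, 10, 5, 2].

[12, 10, 5, 2]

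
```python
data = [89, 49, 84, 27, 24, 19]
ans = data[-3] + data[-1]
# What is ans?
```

data has length 6. Negative index -3 maps to positive index 6 + (-3) = 3. data[3] = 27.
data has length 6. Negative index -1 maps to positive index 6 + (-1) = 5. data[5] = 19.
Sum: 27 + 19 = 46.

46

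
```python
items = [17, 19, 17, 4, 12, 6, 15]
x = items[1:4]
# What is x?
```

items has length 7. The slice items[1:4] selects indices [1, 2, 3] (1->19, 2->17, 3->4), giving [19, 17, 4].

[19, 17, 4]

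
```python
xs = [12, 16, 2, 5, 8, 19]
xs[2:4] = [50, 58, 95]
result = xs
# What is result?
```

xs starts as [12, 16, 2, 5, 8, 19] (length 6). The slice xs[2:4] covers indices [2, 3] with values [2, 5]. Replacing that slice with [50, 58, 95] (different length) produces [12, 16, 50, 58, 95, 8, 19].

[12, 16, 50, 58, 95, 8, 19]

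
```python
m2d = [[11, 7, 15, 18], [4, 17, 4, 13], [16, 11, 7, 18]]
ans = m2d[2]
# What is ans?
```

m2d has 3 rows. Row 2 is [16, 11, 7, 18].

[16, 11, 7, 18]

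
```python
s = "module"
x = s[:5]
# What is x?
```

s has length 6. The slice s[:5] selects indices [0, 1, 2, 3, 4] (0->'m', 1->'o', 2->'d', 3->'u', 4->'l'), giving 'modul'.

'modul'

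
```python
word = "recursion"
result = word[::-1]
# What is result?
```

word has length 9. The slice word[::-1] selects indices [8, 7, 6, 5, 4, 3, 2, 1, 0] (8->'n', 7->'o', 6->'i', 5->'s', 4->'r', 3->'u', 2->'c', 1->'e', 0->'r'), giving 'noisrucer'.

'noisrucer'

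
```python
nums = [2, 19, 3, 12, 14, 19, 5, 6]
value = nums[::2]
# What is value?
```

nums has length 8. The slice nums[::2] selects indices [0, 2, 4, 6] (0->2, 2->3, 4->14, 6->5), giving [2, 3, 14, 5].

[2, 3, 14, 5]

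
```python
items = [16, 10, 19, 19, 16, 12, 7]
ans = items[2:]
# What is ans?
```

items has length 7. The slice items[2:] selects indices [2, 3, 4, 5, 6] (2->19, 3->19, 4->16, 5->12, 6->7), giving [19, 19, 16, 12, 7].

[19, 19, 16, 12, 7]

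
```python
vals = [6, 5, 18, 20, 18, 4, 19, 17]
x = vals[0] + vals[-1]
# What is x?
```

vals has length 8. vals[0] = 6.
vals has length 8. Negative index -1 maps to positive index 8 + (-1) = 7. vals[7] = 17.
Sum: 6 + 17 = 23.

23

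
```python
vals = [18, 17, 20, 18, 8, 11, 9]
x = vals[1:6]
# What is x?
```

vals has length 7. The slice vals[1:6] selects indices [1, 2, 3, 4, 5] (1->17, 2->20, 3->18, 4->8, 5->11), giving [17, 20, 18, 8, 11].

[17, 20, 18, 8, 11]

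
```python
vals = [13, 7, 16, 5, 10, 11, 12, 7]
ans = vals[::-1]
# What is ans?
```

vals has length 8. The slice vals[::-1] selects indices [7, 6, 5, 4, 3, 2, 1, 0] (7->7, 6->12, 5->11, 4->10, 3->5, 2->16, 1->7, 0->13), giving [7, 12, 11, 10, 5, 16, 7, 13].

[7, 12, 11, 10, 5, 16, 7, 13]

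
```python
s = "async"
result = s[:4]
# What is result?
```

s has length 5. The slice s[:4] selects indices [0, 1, 2, 3] (0->'a', 1->'s', 2->'y', 3->'n'), giving 'asyn'.

'asyn'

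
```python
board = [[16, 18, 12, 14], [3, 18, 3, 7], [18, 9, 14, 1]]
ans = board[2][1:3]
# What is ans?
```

board[2] = [18, 9, 14, 1]. board[2] has length 4. The slice board[2][1:3] selects indices [1, 2] (1->9, 2->14), giving [9, 14].

[9, 14]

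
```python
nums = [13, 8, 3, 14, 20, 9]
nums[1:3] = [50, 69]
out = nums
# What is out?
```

nums starts as [13, 8, 3, 14, 20, 9] (length 6). The slice nums[1:3] covers indices [1, 2] with values [8, 3]. Replacing that slice with [50, 69] (same length) produces [13, 50, 69, 14, 20, 9].

[13, 50, 69, 14, 20, 9]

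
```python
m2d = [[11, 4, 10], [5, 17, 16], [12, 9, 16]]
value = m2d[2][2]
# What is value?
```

m2d[2] = [12, 9, 16]. Taking column 2 of that row yields 16.

16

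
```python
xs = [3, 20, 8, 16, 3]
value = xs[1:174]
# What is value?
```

xs has length 5. The slice xs[1:174] selects indices [1, 2, 3, 4] (1->20, 2->8, 3->16, 4->3), giving [20, 8, 16, 3].

[20, 8, 16, 3]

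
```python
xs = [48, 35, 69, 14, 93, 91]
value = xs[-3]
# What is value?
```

xs has length 6. Negative index -3 maps to positive index 6 + (-3) = 3. xs[3] = 14.

14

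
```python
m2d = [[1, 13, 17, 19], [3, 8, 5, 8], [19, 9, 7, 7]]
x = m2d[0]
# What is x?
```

m2d has 3 rows. Row 0 is [1, 13, 17, 19].

[1, 13, 17, 19]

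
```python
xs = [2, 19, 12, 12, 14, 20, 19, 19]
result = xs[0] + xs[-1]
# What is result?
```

xs has length 8. xs[0] = 2.
xs has length 8. Negative index -1 maps to positive index 8 + (-1) = 7. xs[7] = 19.
Sum: 2 + 19 = 21.

21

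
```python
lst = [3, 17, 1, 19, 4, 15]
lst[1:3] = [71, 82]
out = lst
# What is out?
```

lst starts as [3, 17, 1, 19, 4, 15] (length 6). The slice lst[1:3] covers indices [1, 2] with values [17, 1]. Replacing that slice with [71, 82] (same length) produces [3, 71, 82, 19, 4, 15].

[3, 71, 82, 19, 4, 15]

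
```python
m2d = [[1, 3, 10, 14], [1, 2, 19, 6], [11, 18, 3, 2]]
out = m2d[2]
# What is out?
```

m2d has 3 rows. Row 2 is [11, 18, 3, 2].

[11, 18, 3, 2]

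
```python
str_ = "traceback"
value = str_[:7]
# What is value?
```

str_ has length 9. The slice str_[:7] selects indices [0, 1, 2, 3, 4, 5, 6] (0->'t', 1->'r', 2->'a', 3->'c', 4->'e', 5->'b', 6->'a'), giving 'traceba'.

'traceba'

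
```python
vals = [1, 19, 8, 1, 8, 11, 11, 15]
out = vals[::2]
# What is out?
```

vals has length 8. The slice vals[::2] selects indices [0, 2, 4, 6] (0->1, 2->8, 4->8, 6->11), giving [1, 8, 8, 11].

[1, 8, 8, 11]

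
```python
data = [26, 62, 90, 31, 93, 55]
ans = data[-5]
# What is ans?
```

data has length 6. Negative index -5 maps to positive index 6 + (-5) = 1. data[1] = 62.

62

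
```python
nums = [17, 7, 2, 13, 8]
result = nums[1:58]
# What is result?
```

nums has length 5. The slice nums[1:58] selects indices [1, 2, 3, 4] (1->7, 2->2, 3->13, 4->8), giving [7, 2, 13, 8].

[7, 2, 13, 8]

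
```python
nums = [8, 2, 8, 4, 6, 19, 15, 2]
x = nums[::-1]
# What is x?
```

nums has length 8. The slice nums[::-1] selects indices [7, 6, 5, 4, 3, 2, 1, 0] (7->2, 6->15, 5->19, 4->6, 3->4, 2->8, 1->2, 0->8), giving [2, 15, 19, 6, 4, 8, 2, 8].

[2, 15, 19, 6, 4, 8, 2, 8]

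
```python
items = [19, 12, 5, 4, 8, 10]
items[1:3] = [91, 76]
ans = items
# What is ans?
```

items starts as [19, 12, 5, 4, 8, 10] (length 6). The slice items[1:3] covers indices [1, 2] with values [12, 5]. Replacing that slice with [91, 76] (same length) produces [19, 91, 76, 4, 8, 10].

[19, 91, 76, 4, 8, 10]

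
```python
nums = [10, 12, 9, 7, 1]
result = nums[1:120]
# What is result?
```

nums has length 5. The slice nums[1:120] selects indices [1, 2, 3, 4] (1->12, 2->9, 3->7, 4->1), giving [12, 9, 7, 1].

[12, 9, 7, 1]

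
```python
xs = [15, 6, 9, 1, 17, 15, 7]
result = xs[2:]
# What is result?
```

xs has length 7. The slice xs[2:] selects indices [2, 3, 4, 5, 6] (2->9, 3->1, 4->17, 5->15, 6->7), giving [9, 1, 17, 15, 7].

[9, 1, 17, 15, 7]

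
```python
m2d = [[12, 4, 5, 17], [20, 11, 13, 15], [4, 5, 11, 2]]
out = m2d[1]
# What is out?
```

m2d has 3 rows. Row 1 is [20, 11, 13, 15].

[20, 11, 13, 15]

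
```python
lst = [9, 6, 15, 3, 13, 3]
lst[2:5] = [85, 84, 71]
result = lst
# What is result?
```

lst starts as [9, 6, 15, 3, 13, 3] (length 6). The slice lst[2:5] covers indices [2, 3, 4] with values [15, 3, 13]. Replacing that slice with [85, 84, 71] (same length) produces [9, 6, 85, 84, 71, 3].

[9, 6, 85, 84, 71, 3]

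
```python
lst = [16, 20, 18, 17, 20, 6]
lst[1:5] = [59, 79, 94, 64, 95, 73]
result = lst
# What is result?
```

lst starts as [16, 20, 18, 17, 20, 6] (length 6). The slice lst[1:5] covers indices [1, 2, 3, 4] with values [20, 18, 17, 20]. Replacing that slice with [59, 79, 94, 64, 95, 73] (different length) produces [16, 59, 79, 94, 64, 95, 73, 6].

[16, 59, 79, 94, 64, 95, 73, 6]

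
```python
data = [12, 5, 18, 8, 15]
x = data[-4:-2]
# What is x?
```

data has length 5. The slice data[-4:-2] selects indices [1, 2] (1->5, 2->18), giving [5, 18].

[5, 18]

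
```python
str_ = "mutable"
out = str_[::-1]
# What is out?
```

str_ has length 7. The slice str_[::-1] selects indices [6, 5, 4, 3, 2, 1, 0] (6->'e', 5->'l', 4->'b', 3->'a', 2->'t', 1->'u', 0->'m'), giving 'elbatum'.

'elbatum'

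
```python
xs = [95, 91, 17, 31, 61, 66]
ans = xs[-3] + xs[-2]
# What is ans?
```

xs has length 6. Negative index -3 maps to positive index 6 + (-3) = 3. xs[3] = 31.
xs has length 6. Negative index -2 maps to positive index 6 + (-2) = 4. xs[4] = 61.
Sum: 31 + 61 = 92.

92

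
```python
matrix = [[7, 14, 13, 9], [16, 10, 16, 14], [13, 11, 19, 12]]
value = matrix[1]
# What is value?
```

matrix has 3 rows. Row 1 is [16, 10, 16, 14].

[16, 10, 16, 14]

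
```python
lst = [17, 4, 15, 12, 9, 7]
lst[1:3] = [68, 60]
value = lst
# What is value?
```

lst starts as [17, 4, 15, 12, 9, 7] (length 6). The slice lst[1:3] covers indices [1, 2] with values [4, 15]. Replacing that slice with [68, 60] (same length) produces [17, 68, 60, 12, 9, 7].

[17, 68, 60, 12, 9, 7]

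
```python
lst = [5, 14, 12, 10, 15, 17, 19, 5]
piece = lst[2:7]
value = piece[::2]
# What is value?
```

lst has length 8. The slice lst[2:7] selects indices [2, 3, 4, 5, 6] (2->12, 3->10, 4->15, 5->17, 6->19), giving [12, 10, 15, 17, 19]. So piece = [12, 10, 15, 17, 19]. piece has length 5. The slice piece[::2] selects indices [0, 2, 4] (0->12, 2->15, 4->19), giving [12, 15, 19].

[12, 15, 19]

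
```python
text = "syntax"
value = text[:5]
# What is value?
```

text has length 6. The slice text[:5] selects indices [0, 1, 2, 3, 4] (0->'s', 1->'y', 2->'n', 3->'t', 4->'a'), giving 'synta'.

'synta'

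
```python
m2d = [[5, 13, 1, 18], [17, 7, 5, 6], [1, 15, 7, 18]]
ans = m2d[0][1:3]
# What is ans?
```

m2d[0] = [5, 13, 1, 18]. m2d[0] has length 4. The slice m2d[0][1:3] selects indices [1, 2] (1->13, 2->1), giving [13, 1].

[13, 1]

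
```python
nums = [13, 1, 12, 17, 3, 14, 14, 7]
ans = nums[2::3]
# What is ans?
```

nums has length 8. The slice nums[2::3] selects indices [2, 5] (2->12, 5->14), giving [12, 14].

[12, 14]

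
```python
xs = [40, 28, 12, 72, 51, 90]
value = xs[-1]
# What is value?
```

xs has length 6. Negative index -1 maps to positive index 6 + (-1) = 5. xs[5] = 90.

90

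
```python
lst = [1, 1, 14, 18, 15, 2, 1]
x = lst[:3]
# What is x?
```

lst has length 7. The slice lst[:3] selects indices [0, 1, 2] (0->1, 1->1, 2->14), giving [1, 1, 14].

[1, 1, 14]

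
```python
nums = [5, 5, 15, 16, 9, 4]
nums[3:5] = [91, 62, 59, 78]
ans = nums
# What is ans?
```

nums starts as [5, 5, 15, 16, 9, 4] (length 6). The slice nums[3:5] covers indices [3, 4] with values [16, 9]. Replacing that slice with [91, 62, 59, 78] (different length) produces [5, 5, 15, 91, 62, 59, 78, 4].

[5, 5, 15, 91, 62, 59, 78, 4]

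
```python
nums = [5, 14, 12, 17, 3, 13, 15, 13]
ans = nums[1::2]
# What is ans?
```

nums has length 8. The slice nums[1::2] selects indices [1, 3, 5, 7] (1->14, 3->17, 5->13, 7->13), giving [14, 17, 13, 13].

[14, 17, 13, 13]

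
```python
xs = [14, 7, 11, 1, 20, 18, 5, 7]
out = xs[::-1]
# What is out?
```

xs has length 8. The slice xs[::-1] selects indices [7, 6, 5, 4, 3, 2, 1, 0] (7->7, 6->5, 5->18, 4->20, 3->1, 2->11, 1->7, 0->14), giving [7, 5, 18, 20, 1, 11, 7, 14].

[7, 5, 18, 20, 1, 11, 7, 14]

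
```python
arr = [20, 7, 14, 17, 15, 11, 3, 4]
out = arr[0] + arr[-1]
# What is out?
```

arr has length 8. arr[0] = 20.
arr has length 8. Negative index -1 maps to positive index 8 + (-1) = 7. arr[7] = 4.
Sum: 20 + 4 = 24.

24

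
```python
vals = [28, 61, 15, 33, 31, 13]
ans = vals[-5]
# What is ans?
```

vals has length 6. Negative index -5 maps to positive index 6 + (-5) = 1. vals[1] = 61.

61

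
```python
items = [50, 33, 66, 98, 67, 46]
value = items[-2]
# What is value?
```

items has length 6. Negative index -2 maps to positive index 6 + (-2) = 4. items[4] = 67.

67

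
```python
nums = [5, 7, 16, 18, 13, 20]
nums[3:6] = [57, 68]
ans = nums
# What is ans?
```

nums starts as [5, 7, 16, 18, 13, 20] (length 6). The slice nums[3:6] covers indices [3, 4, 5] with values [18, 13, 20]. Replacing that slice with [57, 68] (different length) produces [5, 7, 16, 57, 68].

[5, 7, 16, 57, 68]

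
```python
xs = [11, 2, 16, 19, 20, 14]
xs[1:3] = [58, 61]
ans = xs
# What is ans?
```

xs starts as [11, 2, 16, 19, 20, 14] (length 6). The slice xs[1:3] covers indices [1, 2] with values [2, 16]. Replacing that slice with [58, 61] (same length) produces [11, 58, 61, 19, 20, 14].

[11, 58, 61, 19, 20, 14]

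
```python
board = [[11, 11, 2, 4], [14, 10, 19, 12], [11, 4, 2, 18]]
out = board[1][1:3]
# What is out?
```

board[1] = [14, 10, 19, 12]. board[1] has length 4. The slice board[1][1:3] selects indices [1, 2] (1->10, 2->19), giving [10, 19].

[10, 19]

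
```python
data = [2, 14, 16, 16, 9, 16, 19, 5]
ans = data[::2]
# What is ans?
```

data has length 8. The slice data[::2] selects indices [0, 2, 4, 6] (0->2, 2->16, 4->9, 6->19), giving [2, 16, 9, 19].

[2, 16, 9, 19]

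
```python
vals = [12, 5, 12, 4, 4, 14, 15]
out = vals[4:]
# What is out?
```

vals has length 7. The slice vals[4:] selects indices [4, 5, 6] (4->4, 5->14, 6->15), giving [4, 14, 15].

[4, 14, 15]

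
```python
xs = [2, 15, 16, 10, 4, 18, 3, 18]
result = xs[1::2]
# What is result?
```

xs has length 8. The slice xs[1::2] selects indices [1, 3, 5, 7] (1->15, 3->10, 5->18, 7->18), giving [15, 10, 18, 18].

[15, 10, 18, 18]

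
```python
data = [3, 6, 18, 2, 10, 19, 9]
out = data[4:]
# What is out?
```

data has length 7. The slice data[4:] selects indices [4, 5, 6] (4->10, 5->19, 6->9), giving [10, 19, 9].

[10, 19, 9]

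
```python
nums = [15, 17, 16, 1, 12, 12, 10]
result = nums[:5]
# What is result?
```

nums has length 7. The slice nums[:5] selects indices [0, 1, 2, 3, 4] (0->15, 1->17, 2->16, 3->1, 4->12), giving [15, 17, 16, 1, 12].

[15, 17, 16, 1, 12]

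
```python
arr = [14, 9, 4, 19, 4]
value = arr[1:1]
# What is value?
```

arr has length 5. The slice arr[1:1] resolves to an empty index range, so the result is [].

[]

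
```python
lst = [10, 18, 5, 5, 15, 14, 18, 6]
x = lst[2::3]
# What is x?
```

lst has length 8. The slice lst[2::3] selects indices [2, 5] (2->5, 5->14), giving [5, 14].

[5, 14]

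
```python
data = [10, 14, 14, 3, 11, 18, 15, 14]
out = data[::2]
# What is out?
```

data has length 8. The slice data[::2] selects indices [0, 2, 4, 6] (0->10, 2->14, 4->11, 6->15), giving [10, 14, 11, 15].

[10, 14, 11, 15]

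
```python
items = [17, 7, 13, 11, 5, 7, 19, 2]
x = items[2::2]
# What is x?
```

items has length 8. The slice items[2::2] selects indices [2, 4, 6] (2->13, 4->5, 6->19), giving [13, 5, 19].

[13, 5, 19]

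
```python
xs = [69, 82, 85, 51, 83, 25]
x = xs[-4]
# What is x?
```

xs has length 6. Negative index -4 maps to positive index 6 + (-4) = 2. xs[2] = 85.

85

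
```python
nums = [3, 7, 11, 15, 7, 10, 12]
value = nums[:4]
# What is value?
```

nums has length 7. The slice nums[:4] selects indices [0, 1, 2, 3] (0->3, 1->7, 2->11, 3->15), giving [3, 7, 11, 15].

[3, 7, 11, 15]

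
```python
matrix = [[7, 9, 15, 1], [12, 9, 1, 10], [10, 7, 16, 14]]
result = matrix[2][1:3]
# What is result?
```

matrix[2] = [10, 7, 16, 14]. matrix[2] has length 4. The slice matrix[2][1:3] selects indices [1, 2] (1->7, 2->16), giving [7, 16].

[7, 16]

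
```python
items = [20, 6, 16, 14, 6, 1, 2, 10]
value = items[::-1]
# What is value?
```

items has length 8. The slice items[::-1] selects indices [7, 6, 5, 4, 3, 2, 1, 0] (7->10, 6->2, 5->1, 4->6, 3->14, 2->16, 1->6, 0->20), giving [10, 2, 1, 6, 14, 16, 6, 20].

[10, 2, 1, 6, 14, 16, 6, 20]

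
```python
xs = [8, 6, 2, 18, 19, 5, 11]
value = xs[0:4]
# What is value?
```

xs has length 7. The slice xs[0:4] selects indices [0, 1, 2, 3] (0->8, 1->6, 2->2, 3->18), giving [8, 6, 2, 18].

[8, 6, 2, 18]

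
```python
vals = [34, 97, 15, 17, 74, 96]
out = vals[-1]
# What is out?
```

vals has length 6. Negative index -1 maps to positive index 6 + (-1) = 5. vals[5] = 96.

96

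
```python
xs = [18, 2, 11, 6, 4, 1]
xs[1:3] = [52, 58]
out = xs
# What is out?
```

xs starts as [18, 2, 11, 6, 4, 1] (length 6). The slice xs[1:3] covers indices [1, 2] with values [2, 11]. Replacing that slice with [52, 58] (same length) produces [18, 52, 58, 6, 4, 1].

[18, 52, 58, 6, 4, 1]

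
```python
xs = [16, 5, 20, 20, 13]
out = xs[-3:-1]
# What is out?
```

xs has length 5. The slice xs[-3:-1] selects indices [2, 3] (2->20, 3->20), giving [20, 20].

[20, 20]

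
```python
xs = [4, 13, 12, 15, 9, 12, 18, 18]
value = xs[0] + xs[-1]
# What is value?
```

xs has length 8. xs[0] = 4.
xs has length 8. Negative index -1 maps to positive index 8 + (-1) = 7. xs[7] = 18.
Sum: 4 + 18 = 22.

22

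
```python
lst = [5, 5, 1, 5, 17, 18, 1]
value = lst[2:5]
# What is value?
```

lst has length 7. The slice lst[2:5] selects indices [2, 3, 4] (2->1, 3->5, 4->17), giving [1, 5, 17].

[1, 5, 17]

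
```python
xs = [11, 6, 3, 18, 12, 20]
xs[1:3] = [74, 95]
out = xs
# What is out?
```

xs starts as [11, 6, 3, 18, 12, 20] (length 6). The slice xs[1:3] covers indices [1, 2] with values [6, 3]. Replacing that slice with [74, 95] (same length) produces [11, 74, 95, 18, 12, 20].

[11, 74, 95, 18, 12, 20]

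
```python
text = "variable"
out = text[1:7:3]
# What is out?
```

text has length 8. The slice text[1:7:3] selects indices [1, 4] (1->'a', 4->'a'), giving 'aa'.

'aa'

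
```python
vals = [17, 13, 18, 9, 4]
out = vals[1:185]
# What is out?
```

vals has length 5. The slice vals[1:185] selects indices [1, 2, 3, 4] (1->13, 2->18, 3->9, 4->4), giving [13, 18, 9, 4].

[13, 18, 9, 4]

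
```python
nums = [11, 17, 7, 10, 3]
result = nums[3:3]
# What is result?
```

nums has length 5. The slice nums[3:3] resolves to an empty index range, so the result is [].

[]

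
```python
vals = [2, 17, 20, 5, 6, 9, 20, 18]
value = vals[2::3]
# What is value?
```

vals has length 8. The slice vals[2::3] selects indices [2, 5] (2->20, 5->9), giving [20, 9].

[20, 9]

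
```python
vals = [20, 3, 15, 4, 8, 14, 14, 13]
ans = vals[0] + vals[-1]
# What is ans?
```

vals has length 8. vals[0] = 20.
vals has length 8. Negative index -1 maps to positive index 8 + (-1) = 7. vals[7] = 13.
Sum: 20 + 13 = 33.

33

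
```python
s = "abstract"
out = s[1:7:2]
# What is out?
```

s has length 8. The slice s[1:7:2] selects indices [1, 3, 5] (1->'b', 3->'t', 5->'a'), giving 'bta'.

'bta'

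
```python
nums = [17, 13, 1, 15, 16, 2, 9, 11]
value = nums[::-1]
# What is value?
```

nums has length 8. The slice nums[::-1] selects indices [7, 6, 5, 4, 3, 2, 1, 0] (7->11, 6->9, 5->2, 4->16, 3->15, 2->1, 1->13, 0->17), giving [11, 9, 2, 16, 15, 1, 13, 17].

[11, 9, 2, 16, 15, 1, 13, 17]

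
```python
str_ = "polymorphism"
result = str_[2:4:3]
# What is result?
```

str_ has length 12. The slice str_[2:4:3] selects indices [2] (2->'l'), giving 'l'.

'l'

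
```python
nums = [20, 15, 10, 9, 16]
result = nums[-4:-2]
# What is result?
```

nums has length 5. The slice nums[-4:-2] selects indices [1, 2] (1->15, 2->10), giving [15, 10].

[15, 10]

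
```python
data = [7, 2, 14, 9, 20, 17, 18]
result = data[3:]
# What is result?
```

data has length 7. The slice data[3:] selects indices [3, 4, 5, 6] (3->9, 4->20, 5->17, 6->18), giving [9, 20, 17, 18].

[9, 20, 17, 18]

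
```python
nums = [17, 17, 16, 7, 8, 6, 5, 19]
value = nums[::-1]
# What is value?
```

nums has length 8. The slice nums[::-1] selects indices [7, 6, 5, 4, 3, 2, 1, 0] (7->19, 6->5, 5->6, 4->8, 3->7, 2->16, 1->17, 0->17), giving [19, 5, 6, 8, 7, 16, 17, 17].

[19, 5, 6, 8, 7, 16, 17, 17]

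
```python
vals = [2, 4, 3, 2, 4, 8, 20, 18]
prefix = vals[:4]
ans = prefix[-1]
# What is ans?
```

vals has length 8. The slice vals[:4] selects indices [0, 1, 2, 3] (0->2, 1->4, 2->3, 3->2), giving [2, 4, 3, 2]. So prefix = [2, 4, 3, 2]. Then prefix[-1] = 2.

2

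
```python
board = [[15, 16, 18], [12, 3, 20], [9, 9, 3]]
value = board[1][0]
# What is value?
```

board[1] = [12, 3, 20]. Taking column 0 of that row yields 12.

12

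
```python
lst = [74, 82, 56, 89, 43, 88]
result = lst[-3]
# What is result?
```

lst has length 6. Negative index -3 maps to positive index 6 + (-3) = 3. lst[3] = 89.

89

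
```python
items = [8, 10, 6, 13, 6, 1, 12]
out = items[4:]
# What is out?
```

items has length 7. The slice items[4:] selects indices [4, 5, 6] (4->6, 5->1, 6->12), giving [6, 1, 12].

[6, 1, 12]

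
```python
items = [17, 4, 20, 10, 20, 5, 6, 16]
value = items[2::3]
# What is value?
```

items has length 8. The slice items[2::3] selects indices [2, 5] (2->20, 5->5), giving [20, 5].

[20, 5]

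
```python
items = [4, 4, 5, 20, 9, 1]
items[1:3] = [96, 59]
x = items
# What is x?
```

items starts as [4, 4, 5, 20, 9, 1] (length 6). The slice items[1:3] covers indices [1, 2] with values [4, 5]. Replacing that slice with [96, 59] (same length) produces [4, 96, 59, 20, 9, 1].

[4, 96, 59, 20, 9, 1]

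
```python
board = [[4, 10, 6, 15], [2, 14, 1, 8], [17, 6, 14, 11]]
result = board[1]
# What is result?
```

board has 3 rows. Row 1 is [2, 14, 1, 8].

[2, 14, 1, 8]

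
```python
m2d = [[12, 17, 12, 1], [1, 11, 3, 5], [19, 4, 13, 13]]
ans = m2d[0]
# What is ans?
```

m2d has 3 rows. Row 0 is [12, 17, 12, 1].

[12, 17, 12, 1]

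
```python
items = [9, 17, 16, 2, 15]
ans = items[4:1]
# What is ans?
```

items has length 5. The slice items[4:1] resolves to an empty index range, so the result is [].

[]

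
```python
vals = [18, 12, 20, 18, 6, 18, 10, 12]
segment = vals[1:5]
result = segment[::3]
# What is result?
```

vals has length 8. The slice vals[1:5] selects indices [1, 2, 3, 4] (1->12, 2->20, 3->18, 4->6), giving [12, 20, 18, 6]. So segment = [12, 20, 18, 6]. segment has length 4. The slice segment[::3] selects indices [0, 3] (0->12, 3->6), giving [12, 6].

[12, 6]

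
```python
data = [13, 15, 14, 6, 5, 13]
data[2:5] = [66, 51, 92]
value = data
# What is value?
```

data starts as [13, 15, 14, 6, 5, 13] (length 6). The slice data[2:5] covers indices [2, 3, 4] with values [14, 6, 5]. Replacing that slice with [66, 51, 92] (same length) produces [13, 15, 66, 51, 92, 13].

[13, 15, 66, 51, 92, 13]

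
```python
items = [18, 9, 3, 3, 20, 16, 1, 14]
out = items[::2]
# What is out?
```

items has length 8. The slice items[::2] selects indices [0, 2, 4, 6] (0->18, 2->3, 4->20, 6->1), giving [18, 3, 20, 1].

[18, 3, 20, 1]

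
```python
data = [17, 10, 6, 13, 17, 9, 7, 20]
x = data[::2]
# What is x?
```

data has length 8. The slice data[::2] selects indices [0, 2, 4, 6] (0->17, 2->6, 4->17, 6->7), giving [17, 6, 17, 7].

[17, 6, 17, 7]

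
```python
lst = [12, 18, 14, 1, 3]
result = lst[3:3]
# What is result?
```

lst has length 5. The slice lst[3:3] resolves to an empty index range, so the result is [].

[]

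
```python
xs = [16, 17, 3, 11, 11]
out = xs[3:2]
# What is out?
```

xs has length 5. The slice xs[3:2] resolves to an empty index range, so the result is [].

[]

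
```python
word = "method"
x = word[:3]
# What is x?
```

word has length 6. The slice word[:3] selects indices [0, 1, 2] (0->'m', 1->'e', 2->'t'), giving 'met'.

'met'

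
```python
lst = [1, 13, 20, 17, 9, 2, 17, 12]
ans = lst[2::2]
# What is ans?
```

lst has length 8. The slice lst[2::2] selects indices [2, 4, 6] (2->20, 4->9, 6->17), giving [20, 9, 17].

[20, 9, 17]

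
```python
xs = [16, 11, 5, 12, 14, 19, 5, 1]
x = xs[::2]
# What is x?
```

xs has length 8. The slice xs[::2] selects indices [0, 2, 4, 6] (0->16, 2->5, 4->14, 6->5), giving [16, 5, 14, 5].

[16, 5, 14, 5]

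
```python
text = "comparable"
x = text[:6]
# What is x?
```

text has length 10. The slice text[:6] selects indices [0, 1, 2, 3, 4, 5] (0->'c', 1->'o', 2->'m', 3->'p', 4->'a', 5->'r'), giving 'compar'.

'compar'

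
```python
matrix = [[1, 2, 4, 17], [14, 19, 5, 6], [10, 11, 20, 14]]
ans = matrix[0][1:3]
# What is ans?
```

matrix[0] = [1, 2, 4, 17]. matrix[0] has length 4. The slice matrix[0][1:3] selects indices [1, 2] (1->2, 2->4), giving [2, 4].

[2, 4]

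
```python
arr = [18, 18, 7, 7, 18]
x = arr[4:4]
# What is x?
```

arr has length 5. The slice arr[4:4] resolves to an empty index range, so the result is [].

[]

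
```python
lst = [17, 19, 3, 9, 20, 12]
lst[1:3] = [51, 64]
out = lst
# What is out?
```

lst starts as [17, 19, 3, 9, 20, 12] (length 6). The slice lst[1:3] covers indices [1, 2] with values [19, 3]. Replacing that slice with [51, 64] (same length) produces [17, 51, 64, 9, 20, 12].

[17, 51, 64, 9, 20, 12]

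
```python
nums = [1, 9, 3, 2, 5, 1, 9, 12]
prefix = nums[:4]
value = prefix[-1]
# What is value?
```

nums has length 8. The slice nums[:4] selects indices [0, 1, 2, 3] (0->1, 1->9, 2->3, 3->2), giving [1, 9, 3, 2]. So prefix = [1, 9, 3, 2]. Then prefix[-1] = 2.

2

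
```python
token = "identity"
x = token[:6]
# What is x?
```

token has length 8. The slice token[:6] selects indices [0, 1, 2, 3, 4, 5] (0->'i', 1->'d', 2->'e', 3->'n', 4->'t', 5->'i'), giving 'identi'.

'identi'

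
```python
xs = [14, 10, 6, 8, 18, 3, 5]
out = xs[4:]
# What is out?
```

xs has length 7. The slice xs[4:] selects indices [4, 5, 6] (4->18, 5->3, 6->5), giving [18, 3, 5].

[18, 3, 5]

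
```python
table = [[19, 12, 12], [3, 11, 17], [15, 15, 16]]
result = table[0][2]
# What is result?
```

table[0] = [19, 12, 12]. Taking column 2 of that row yields 12.

12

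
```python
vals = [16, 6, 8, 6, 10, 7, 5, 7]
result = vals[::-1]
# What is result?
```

vals has length 8. The slice vals[::-1] selects indices [7, 6, 5, 4, 3, 2, 1, 0] (7->7, 6->5, 5->7, 4->10, 3->6, 2->8, 1->6, 0->16), giving [7, 5, 7, 10, 6, 8, 6, 16].

[7, 5, 7, 10, 6, 8, 6, 16]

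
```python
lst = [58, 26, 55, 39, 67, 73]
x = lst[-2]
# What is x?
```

lst has length 6. Negative index -2 maps to positive index 6 + (-2) = 4. lst[4] = 67.

67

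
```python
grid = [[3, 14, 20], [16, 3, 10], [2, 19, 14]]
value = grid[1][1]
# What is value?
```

grid[1] = [16, 3, 10]. Taking column 1 of that row yields 3.

3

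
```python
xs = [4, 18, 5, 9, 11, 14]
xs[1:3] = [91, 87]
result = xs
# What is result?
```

xs starts as [4, 18, 5, 9, 11, 14] (length 6). The slice xs[1:3] covers indices [1, 2] with values [18, 5]. Replacing that slice with [91, 87] (same length) produces [4, 91, 87, 9, 11, 14].

[4, 91, 87, 9, 11, 14]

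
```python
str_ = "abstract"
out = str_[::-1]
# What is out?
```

str_ has length 8. The slice str_[::-1] selects indices [7, 6, 5, 4, 3, 2, 1, 0] (7->'t', 6->'c', 5->'a', 4->'r', 3->'t', 2->'s', 1->'b', 0->'a'), giving 'tcartsba'.

'tcartsba'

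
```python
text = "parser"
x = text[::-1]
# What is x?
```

text has length 6. The slice text[::-1] selects indices [5, 4, 3, 2, 1, 0] (5->'r', 4->'e', 3->'s', 2->'r', 1->'a', 0->'p'), giving 'resrap'.

'resrap'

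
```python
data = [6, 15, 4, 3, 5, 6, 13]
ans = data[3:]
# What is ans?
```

data has length 7. The slice data[3:] selects indices [3, 4, 5, 6] (3->3, 4->5, 5->6, 6->13), giving [3, 5, 6, 13].

[3, 5, 6, 13]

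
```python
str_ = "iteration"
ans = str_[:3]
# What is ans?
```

str_ has length 9. The slice str_[:3] selects indices [0, 1, 2] (0->'i', 1->'t', 2->'e'), giving 'ite'.

'ite'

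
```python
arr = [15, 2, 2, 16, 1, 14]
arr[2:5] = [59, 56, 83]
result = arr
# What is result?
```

arr starts as [15, 2, 2, 16, 1, 14] (length 6). The slice arr[2:5] covers indices [2, 3, 4] with values [2, 16, 1]. Replacing that slice with [59, 56, 83] (same length) produces [15, 2, 59, 56, 83, 14].

[15, 2, 59, 56, 83, 14]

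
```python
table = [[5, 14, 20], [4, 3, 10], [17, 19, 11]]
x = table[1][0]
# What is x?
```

table[1] = [4, 3, 10]. Taking column 0 of that row yields 4.

4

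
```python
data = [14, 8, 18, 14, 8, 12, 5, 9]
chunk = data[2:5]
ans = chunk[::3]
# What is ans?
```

data has length 8. The slice data[2:5] selects indices [2, 3, 4] (2->18, 3->14, 4->8), giving [18, 14, 8]. So chunk = [18, 14, 8]. chunk has length 3. The slice chunk[::3] selects indices [0] (0->18), giving [18].

[18]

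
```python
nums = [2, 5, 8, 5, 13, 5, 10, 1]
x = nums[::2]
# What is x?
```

nums has length 8. The slice nums[::2] selects indices [0, 2, 4, 6] (0->2, 2->8, 4->13, 6->10), giving [2, 8, 13, 10].

[2, 8, 13, 10]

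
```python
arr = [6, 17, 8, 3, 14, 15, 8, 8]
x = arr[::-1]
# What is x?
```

arr has length 8. The slice arr[::-1] selects indices [7, 6, 5, 4, 3, 2, 1, 0] (7->8, 6->8, 5->15, 4->14, 3->3, 2->8, 1->17, 0->6), giving [8, 8, 15, 14, 3, 8, 17, 6].

[8, 8, 15, 14, 3, 8, 17, 6]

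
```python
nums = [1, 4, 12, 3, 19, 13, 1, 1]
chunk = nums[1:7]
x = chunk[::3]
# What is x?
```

nums has length 8. The slice nums[1:7] selects indices [1, 2, 3, 4, 5, 6] (1->4, 2->12, 3->3, 4->19, 5->13, 6->1), giving [4, 12, 3, 19, 13, 1]. So chunk = [4, 12, 3, 19, 13, 1]. chunk has length 6. The slice chunk[::3] selects indices [0, 3] (0->4, 3->19), giving [4, 19].

[4, 19]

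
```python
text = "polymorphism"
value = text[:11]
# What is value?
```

text has length 12. The slice text[:11] selects indices [0, 1, 2, 3, 4, 5, 6, 7, 8, 9, 10] (0->'p', 1->'o', 2->'l', 3->'y', 4->'m', 5->'o', 6->'r', 7->'p', 8->'h', 9->'i', 10->'s'), giving 'polymorphis'.

'polymorphis'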